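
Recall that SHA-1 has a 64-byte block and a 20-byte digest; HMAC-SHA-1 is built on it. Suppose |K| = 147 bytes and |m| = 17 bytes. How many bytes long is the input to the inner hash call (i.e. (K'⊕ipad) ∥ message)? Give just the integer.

81

Key is 147 > 64 bytes, so it is hashed to 20 bytes then zero-padded to 64: |K'| = 64.
Inner input = (K'⊕ipad) ∥ m → 64 + 17 = 81 bytes.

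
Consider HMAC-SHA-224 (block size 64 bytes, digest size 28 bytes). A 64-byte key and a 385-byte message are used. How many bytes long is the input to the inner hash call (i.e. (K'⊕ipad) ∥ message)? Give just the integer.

Key is 64 ≤ 64 bytes, zero-padded: |K'| = 64.
Inner input = (K'⊕ipad) ∥ m → 64 + 385 = 449 bytes.

449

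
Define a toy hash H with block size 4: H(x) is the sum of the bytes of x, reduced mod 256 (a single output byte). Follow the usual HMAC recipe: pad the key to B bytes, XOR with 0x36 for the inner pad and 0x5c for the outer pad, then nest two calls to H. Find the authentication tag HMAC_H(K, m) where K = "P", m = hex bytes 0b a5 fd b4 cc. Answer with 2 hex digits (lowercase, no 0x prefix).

Key "P" = 50 is 1 byte ≤ B = 4; zero-pad to 4 bytes: K' = 50 00 00 00.
K' ⊕ ipad = 66 36 36 36.  K' ⊕ opad = 0c 5c 5c 5c.
Inner input = (K'⊕ipad) ∥ m = 66 36 36 36 ∥ 0b a5 fd b4 cc.
Inner hash: sum = 102+54+54+54+11+165+253+180+204 = 1077; mod 256 = 53 → 35.
Outer input = (K'⊕opad) ∥ inner = 0c 5c 5c 5c ∥ 35.
Outer hash (tag): sum = 12+92+92+92+53 = 341; mod 256 = 85 → 55.

55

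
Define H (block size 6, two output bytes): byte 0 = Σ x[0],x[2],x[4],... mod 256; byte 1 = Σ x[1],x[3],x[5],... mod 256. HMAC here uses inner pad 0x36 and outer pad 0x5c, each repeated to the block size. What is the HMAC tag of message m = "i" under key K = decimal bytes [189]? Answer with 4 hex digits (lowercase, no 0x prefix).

f9b6

Key decimal bytes [189] = bd is 1 byte ≤ B = 6; zero-pad to 6 bytes: K' = bd 00 00 00 00 00.
K' ⊕ ipad = 8b 36 36 36 36 36.  K' ⊕ opad = e1 5c 5c 5c 5c 5c.
Inner input = (K'⊕ipad) ∥ m = 8b 36 36 36 36 36 ∥ 69.
Inner hash: even-index sum = 352 mod 256 = 96; odd-index sum = 162 mod 256 = 162 → 60 a2.
Outer input = (K'⊕opad) ∥ inner = e1 5c 5c 5c 5c 5c ∥ 60 a2.
Outer hash (tag): even-index sum = 505 mod 256 = 249; odd-index sum = 438 mod 256 = 182 → f9 b6.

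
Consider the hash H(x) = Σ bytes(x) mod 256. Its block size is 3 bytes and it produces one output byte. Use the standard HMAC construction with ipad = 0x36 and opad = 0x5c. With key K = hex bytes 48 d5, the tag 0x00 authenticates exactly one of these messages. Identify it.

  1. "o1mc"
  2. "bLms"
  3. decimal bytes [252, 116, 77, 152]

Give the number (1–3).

1

Key hex bytes 48 d5 is 2 bytes ≤ B = 3; zero-pad to 3 bytes: K' = 48 d5 00.
K' ⊕ ipad = 7e e3 36; K' ⊕ opad = 14 89 5c.
m1: inner = H(7e e3 36 6f 31 6d 63) = 07; tag = H(14 89 5c 07) = 00 ← matches
m2: inner = H(7e e3 36 62 4c 6d 73) = 25; tag = H(14 89 5c 25) = 1e
m3: inner = H(7e e3 36 fc 74 4d 98) = ec; tag = H(14 89 5c ec) = e5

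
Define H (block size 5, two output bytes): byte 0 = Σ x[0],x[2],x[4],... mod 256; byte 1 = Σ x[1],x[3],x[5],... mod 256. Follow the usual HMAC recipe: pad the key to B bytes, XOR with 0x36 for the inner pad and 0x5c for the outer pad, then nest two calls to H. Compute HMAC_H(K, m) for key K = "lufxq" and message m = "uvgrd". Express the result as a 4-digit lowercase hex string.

Key "lufxq" = 6c 75 66 78 71 is exactly B = 5 bytes: K' = 6c 75 66 78 71.
K' ⊕ ipad = 5a 43 50 4e 47.  K' ⊕ opad = 30 29 3a 24 2d.
Inner input = (K'⊕ipad) ∥ m = 5a 43 50 4e 47 ∥ 75 76 67 72 64.
Inner hash: even-index sum = 473 mod 256 = 217; odd-index sum = 465 mod 256 = 209 → d9 d1.
Outer input = (K'⊕opad) ∥ inner = 30 29 3a 24 2d ∥ d9 d1.
Outer hash (tag): even-index sum = 360 mod 256 = 104; odd-index sum = 294 mod 256 = 38 → 68 26.

6826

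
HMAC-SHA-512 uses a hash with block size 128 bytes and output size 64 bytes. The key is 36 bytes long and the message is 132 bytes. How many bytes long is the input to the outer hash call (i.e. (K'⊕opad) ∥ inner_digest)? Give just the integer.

192

Key is 36 ≤ 128 bytes, zero-padded: |K'| = 128.
Outer input = (K'⊕opad) ∥ H(inner) → 128 + 64 = 192 bytes.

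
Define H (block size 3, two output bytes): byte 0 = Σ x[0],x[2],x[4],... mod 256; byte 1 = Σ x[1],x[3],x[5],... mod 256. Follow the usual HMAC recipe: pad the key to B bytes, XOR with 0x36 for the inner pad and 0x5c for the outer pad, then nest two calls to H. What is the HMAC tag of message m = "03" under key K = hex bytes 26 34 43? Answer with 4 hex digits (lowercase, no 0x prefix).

Key hex bytes 26 34 43 is exactly B = 3 bytes: K' = 26 34 43.
K' ⊕ ipad = 10 02 75.  K' ⊕ opad = 7a 68 1f.
Inner input = (K'⊕ipad) ∥ m = 10 02 75 ∥ 30 33.
Inner hash: even-index sum = 184 mod 256 = 184; odd-index sum = 50 mod 256 = 50 → b8 32.
Outer input = (K'⊕opad) ∥ inner = 7a 68 1f ∥ b8 32.
Outer hash (tag): even-index sum = 203 mod 256 = 203; odd-index sum = 288 mod 256 = 32 → cb 20.

cb20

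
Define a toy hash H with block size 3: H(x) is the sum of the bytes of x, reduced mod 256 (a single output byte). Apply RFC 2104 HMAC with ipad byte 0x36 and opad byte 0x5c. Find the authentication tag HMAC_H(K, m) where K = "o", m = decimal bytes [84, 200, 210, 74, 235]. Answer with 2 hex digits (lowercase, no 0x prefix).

d3

Key "o" = 6f is 1 byte ≤ B = 3; zero-pad to 3 bytes: K' = 6f 00 00.
K' ⊕ ipad = 59 36 36.  K' ⊕ opad = 33 5c 5c.
Inner input = (K'⊕ipad) ∥ m = 59 36 36 ∥ 54 c8 d2 4a eb.
Inner hash: sum = 89+54+54+84+200+210+74+235 = 1000; mod 256 = 232 → e8.
Outer input = (K'⊕opad) ∥ inner = 33 5c 5c ∥ e8.
Outer hash (tag): sum = 51+92+92+232 = 467; mod 256 = 211 → d3.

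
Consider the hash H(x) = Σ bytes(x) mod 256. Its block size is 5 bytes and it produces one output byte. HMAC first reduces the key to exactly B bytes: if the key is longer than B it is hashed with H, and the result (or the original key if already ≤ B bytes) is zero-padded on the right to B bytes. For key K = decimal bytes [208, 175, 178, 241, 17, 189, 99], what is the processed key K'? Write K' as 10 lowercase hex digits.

5300000000

|K| = 7 > B = 5, so first hash the key.
H(K): sum = 208+175+178+241+17+189+99 = 1107; mod 256 = 83 → 53.
Zero-pad H(K) = 53 to 5 bytes: K' = 53 00 00 00 00.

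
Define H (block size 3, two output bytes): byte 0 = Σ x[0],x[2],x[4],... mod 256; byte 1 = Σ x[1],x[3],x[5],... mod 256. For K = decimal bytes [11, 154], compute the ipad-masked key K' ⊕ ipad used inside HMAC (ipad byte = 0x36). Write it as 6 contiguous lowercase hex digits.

3dac36

Key decimal bytes [11, 154] = 0b 9a is 2 bytes ≤ B = 3; zero-pad to 3 bytes: K' = 0b 9a 00.
XOR each byte with 0x36: 0b⊕36=3d, 9a⊕36=ac, 00⊕36=36.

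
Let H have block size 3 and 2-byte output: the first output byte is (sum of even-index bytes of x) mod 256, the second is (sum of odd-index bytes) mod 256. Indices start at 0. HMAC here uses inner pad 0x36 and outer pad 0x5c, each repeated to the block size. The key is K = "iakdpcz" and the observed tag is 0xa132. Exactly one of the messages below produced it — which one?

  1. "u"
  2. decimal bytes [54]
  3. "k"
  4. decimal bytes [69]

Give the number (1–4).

4

Key "iakdpcz" = 69 61 6b 64 70 63 7a is 7 bytes > B = 3, so hash it first: H(key) = be 28, then zero-pad to 3 bytes: K' = be 28 00.
K' ⊕ ipad = 88 1e 36; K' ⊕ opad = e2 74 5c.
m1: inner = H(88 1e 36 75) = be 93; tag = H(e2 74 5c be 93) = d132
m2: inner = H(88 1e 36 36) = be 54; tag = H(e2 74 5c be 54) = 9232
m3: inner = H(88 1e 36 6b) = be 89; tag = H(e2 74 5c be 89) = c732
m4: inner = H(88 1e 36 45) = be 63; tag = H(e2 74 5c be 63) = a132 ← matches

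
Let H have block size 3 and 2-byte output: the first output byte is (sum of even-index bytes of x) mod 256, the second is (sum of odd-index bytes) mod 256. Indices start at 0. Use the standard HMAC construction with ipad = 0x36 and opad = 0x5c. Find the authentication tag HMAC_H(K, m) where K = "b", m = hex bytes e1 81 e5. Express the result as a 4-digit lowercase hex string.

9667

Key "b" = 62 is 1 byte ≤ B = 3; zero-pad to 3 bytes: K' = 62 00 00.
K' ⊕ ipad = 54 36 36.  K' ⊕ opad = 3e 5c 5c.
Inner input = (K'⊕ipad) ∥ m = 54 36 36 ∥ e1 81 e5.
Inner hash: even-index sum = 267 mod 256 = 11; odd-index sum = 508 mod 256 = 252 → 0b fc.
Outer input = (K'⊕opad) ∥ inner = 3e 5c 5c ∥ 0b fc.
Outer hash (tag): even-index sum = 406 mod 256 = 150; odd-index sum = 103 mod 256 = 103 → 96 67.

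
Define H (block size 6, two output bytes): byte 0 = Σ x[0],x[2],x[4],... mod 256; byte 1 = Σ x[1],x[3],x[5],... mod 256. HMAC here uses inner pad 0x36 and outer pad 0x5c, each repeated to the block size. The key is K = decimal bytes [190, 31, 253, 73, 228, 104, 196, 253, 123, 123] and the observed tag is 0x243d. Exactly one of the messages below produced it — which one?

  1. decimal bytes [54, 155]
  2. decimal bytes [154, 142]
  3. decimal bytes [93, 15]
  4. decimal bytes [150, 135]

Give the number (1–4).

Key decimal bytes [190, 31, 253, 73, 228, 104, 196, 253, 123, 123] = be 1f fd 49 e4 68 c4 fd 7b 7b is 10 bytes > B = 6, so hash it first: H(key) = de 48, then zero-pad to 6 bytes: K' = de 48 00 00 00 00.
K' ⊕ ipad = e8 7e 36 36 36 36; K' ⊕ opad = 82 14 5c 5c 5c 5c.
m1: inner = H(e8 7e 36 36 36 36 36 9b) = 8a 85; tag = H(82 14 5c 5c 5c 5c 8a 85) = c451
m2: inner = H(e8 7e 36 36 36 36 9a 8e) = ee 78; tag = H(82 14 5c 5c 5c 5c ee 78) = 2844
m3: inner = H(e8 7e 36 36 36 36 5d 0f) = b1 f9; tag = H(82 14 5c 5c 5c 5c b1 f9) = ebc5
m4: inner = H(e8 7e 36 36 36 36 96 87) = ea 71; tag = H(82 14 5c 5c 5c 5c ea 71) = 243d ← matches

4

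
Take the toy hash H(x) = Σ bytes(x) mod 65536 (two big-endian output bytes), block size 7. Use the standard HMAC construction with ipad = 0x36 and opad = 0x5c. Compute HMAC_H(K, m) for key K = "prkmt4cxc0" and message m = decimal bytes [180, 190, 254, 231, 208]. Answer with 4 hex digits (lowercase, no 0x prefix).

Key "prkmt4cxc0" = 70 72 6b 6d 74 34 63 78 63 30 is 10 bytes > B = 7, so hash it first: H(key) = 03 d0, then zero-pad to 7 bytes: K' = 03 d0 00 00 00 00 00.
K' ⊕ ipad = 35 e6 36 36 36 36 36.  K' ⊕ opad = 5f 8c 5c 5c 5c 5c 5c.
Inner input = (K'⊕ipad) ∥ m = 35 e6 36 36 36 36 36 ∥ b4 be fe e7 d0.
Inner hash: sum = 53+230+54+54+54+54+54+180+190+254+231+208 = 1616 → 06 50.
Outer input = (K'⊕opad) ∥ inner = 5f 8c 5c 5c 5c 5c 5c ∥ 06 50.
Outer hash (tag): sum = 95+140+92+92+92+92+92+6+80 = 781 → 03 0d.

030d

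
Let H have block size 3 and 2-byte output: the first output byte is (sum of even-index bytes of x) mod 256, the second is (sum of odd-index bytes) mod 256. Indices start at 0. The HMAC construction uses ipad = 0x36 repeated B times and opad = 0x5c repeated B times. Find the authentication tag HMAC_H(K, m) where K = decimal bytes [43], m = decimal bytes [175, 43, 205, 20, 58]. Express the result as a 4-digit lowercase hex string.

Key decimal bytes [43] = 2b is 1 byte ≤ B = 3; zero-pad to 3 bytes: K' = 2b 00 00.
K' ⊕ ipad = 1d 36 36.  K' ⊕ opad = 77 5c 5c.
Inner input = (K'⊕ipad) ∥ m = 1d 36 36 ∥ af 2b cd 14 3a.
Inner hash: even-index sum = 146 mod 256 = 146; odd-index sum = 492 mod 256 = 236 → 92 ec.
Outer input = (K'⊕opad) ∥ inner = 77 5c 5c ∥ 92 ec.
Outer hash (tag): even-index sum = 447 mod 256 = 191; odd-index sum = 238 mod 256 = 238 → bf ee.

bfee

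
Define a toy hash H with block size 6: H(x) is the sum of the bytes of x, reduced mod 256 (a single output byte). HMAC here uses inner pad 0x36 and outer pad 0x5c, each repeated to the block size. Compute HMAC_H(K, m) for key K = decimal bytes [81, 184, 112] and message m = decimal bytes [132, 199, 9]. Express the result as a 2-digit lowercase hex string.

Key decimal bytes [81, 184, 112] = 51 b8 70 is 3 bytes ≤ B = 6; zero-pad to 6 bytes: K' = 51 b8 70 00 00 00.
K' ⊕ ipad = 67 8e 46 36 36 36.  K' ⊕ opad = 0d e4 2c 5c 5c 5c.
Inner input = (K'⊕ipad) ∥ m = 67 8e 46 36 36 36 ∥ 84 c7 09.
Inner hash: sum = 103+142+70+54+54+54+132+199+9 = 817; mod 256 = 49 → 31.
Outer input = (K'⊕opad) ∥ inner = 0d e4 2c 5c 5c 5c ∥ 31.
Outer hash (tag): sum = 13+228+44+92+92+92+49 = 610; mod 256 = 98 → 62.

62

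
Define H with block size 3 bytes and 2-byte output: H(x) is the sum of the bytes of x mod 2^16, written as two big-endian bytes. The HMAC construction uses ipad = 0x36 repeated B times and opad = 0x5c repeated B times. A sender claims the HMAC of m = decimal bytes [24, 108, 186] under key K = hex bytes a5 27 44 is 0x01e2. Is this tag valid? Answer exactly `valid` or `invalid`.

valid

Key hex bytes a5 27 44 is exactly B = 3 bytes: K' = a5 27 44.
K' ⊕ ipad = 93 11 72; K' ⊕ opad = f9 7b 18.
Inner hash: sum = 147+17+114+24+108+186 = 596 → 02 54.
Outer hash (recomputed tag): sum = 249+123+24+2+84 = 482 → 01 e2.
Recomputed tag = 01e2; claimed = 01e2 → match.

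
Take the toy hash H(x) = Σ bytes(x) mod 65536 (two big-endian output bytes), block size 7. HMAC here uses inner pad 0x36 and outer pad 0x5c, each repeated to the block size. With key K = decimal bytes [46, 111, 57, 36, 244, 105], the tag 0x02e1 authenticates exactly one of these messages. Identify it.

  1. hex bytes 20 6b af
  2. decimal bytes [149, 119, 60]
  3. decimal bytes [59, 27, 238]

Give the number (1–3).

Key decimal bytes [46, 111, 57, 36, 244, 105] = 2e 6f 39 24 f4 69 is 6 bytes ≤ B = 7; zero-pad to 7 bytes: K' = 2e 6f 39 24 f4 69 00.
K' ⊕ ipad = 18 59 0f 12 c2 5f 36; K' ⊕ opad = 72 33 65 78 a8 35 5c.
m1: inner = H(18 59 0f 12 c2 5f 36 20 6b af) = 03 23; tag = H(72 33 65 78 a8 35 5c 03 23) = 02e1 ← matches
m2: inner = H(18 59 0f 12 c2 5f 36 95 77 3c) = 03 31; tag = H(72 33 65 78 a8 35 5c 03 31) = 02ef
m3: inner = H(18 59 0f 12 c2 5f 36 3b 1b ee) = 03 2d; tag = H(72 33 65 78 a8 35 5c 03 2d) = 02eb

1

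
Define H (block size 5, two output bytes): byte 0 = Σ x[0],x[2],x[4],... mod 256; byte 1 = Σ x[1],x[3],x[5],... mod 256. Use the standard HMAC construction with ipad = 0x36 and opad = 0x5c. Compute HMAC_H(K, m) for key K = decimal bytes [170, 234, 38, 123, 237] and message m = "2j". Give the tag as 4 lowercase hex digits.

Key decimal bytes [170, 234, 38, 123, 237] = aa ea 26 7b ed is exactly B = 5 bytes: K' = aa ea 26 7b ed.
K' ⊕ ipad = 9c dc 10 4d db.  K' ⊕ opad = f6 b6 7a 27 b1.
Inner input = (K'⊕ipad) ∥ m = 9c dc 10 4d db ∥ 32 6a.
Inner hash: even-index sum = 497 mod 256 = 241; odd-index sum = 347 mod 256 = 91 → f1 5b.
Outer input = (K'⊕opad) ∥ inner = f6 b6 7a 27 b1 ∥ f1 5b.
Outer hash (tag): even-index sum = 636 mod 256 = 124; odd-index sum = 462 mod 256 = 206 → 7c ce.

7cce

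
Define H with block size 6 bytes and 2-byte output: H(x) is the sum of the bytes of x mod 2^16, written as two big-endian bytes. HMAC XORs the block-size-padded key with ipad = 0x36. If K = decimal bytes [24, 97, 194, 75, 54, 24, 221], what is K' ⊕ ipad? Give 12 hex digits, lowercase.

Key decimal bytes [24, 97, 194, 75, 54, 24, 221] = 18 61 c2 4b 36 18 dd is 7 bytes > B = 6, so hash it first: H(key) = 02 b1, then zero-pad to 6 bytes: K' = 02 b1 00 00 00 00.
XOR each byte with 0x36: 02⊕36=34, b1⊕36=87, 00⊕36=36, 00⊕36=36, 00⊕36=36, 00⊕36=36.

348736363636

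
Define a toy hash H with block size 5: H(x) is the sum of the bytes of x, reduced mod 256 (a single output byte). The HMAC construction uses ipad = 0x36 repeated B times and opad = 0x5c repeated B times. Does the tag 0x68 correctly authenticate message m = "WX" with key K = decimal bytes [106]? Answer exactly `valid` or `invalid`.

Key decimal bytes [106] = 6a is 1 byte ≤ B = 5; zero-pad to 5 bytes: K' = 6a 00 00 00 00.
K' ⊕ ipad = 5c 36 36 36 36; K' ⊕ opad = 36 5c 5c 5c 5c.
Inner hash: sum = 92+54+54+54+54+87+88 = 483; mod 256 = 227 → e3.
Outer hash (recomputed tag): sum = 54+92+92+92+92+227 = 649; mod 256 = 137 → 89.
Recomputed tag = 89; claimed = 68 → mismatch.

invalid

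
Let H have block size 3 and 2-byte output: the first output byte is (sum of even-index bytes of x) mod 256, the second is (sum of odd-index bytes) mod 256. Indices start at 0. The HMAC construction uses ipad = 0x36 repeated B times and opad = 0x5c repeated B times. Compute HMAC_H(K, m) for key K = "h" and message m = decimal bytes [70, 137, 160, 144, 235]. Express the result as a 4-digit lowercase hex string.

Key "h" = 68 is 1 byte ≤ B = 3; zero-pad to 3 bytes: K' = 68 00 00.
K' ⊕ ipad = 5e 36 36.  K' ⊕ opad = 34 5c 5c.
Inner input = (K'⊕ipad) ∥ m = 5e 36 36 ∥ 46 89 a0 90 eb.
Inner hash: even-index sum = 429 mod 256 = 173; odd-index sum = 519 mod 256 = 7 → ad 07.
Outer input = (K'⊕opad) ∥ inner = 34 5c 5c ∥ ad 07.
Outer hash (tag): even-index sum = 151 mod 256 = 151; odd-index sum = 265 mod 256 = 9 → 97 09.

9709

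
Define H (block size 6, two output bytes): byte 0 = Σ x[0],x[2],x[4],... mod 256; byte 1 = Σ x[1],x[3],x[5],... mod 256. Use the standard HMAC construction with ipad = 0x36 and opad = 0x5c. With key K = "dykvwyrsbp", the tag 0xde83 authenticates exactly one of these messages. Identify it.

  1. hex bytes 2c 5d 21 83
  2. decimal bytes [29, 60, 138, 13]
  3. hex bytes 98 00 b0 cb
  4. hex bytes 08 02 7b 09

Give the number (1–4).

3

Key "dykvwyrsbp" = 64 79 6b 76 77 79 72 73 62 70 is 10 bytes > B = 6, so hash it first: H(key) = 1a 4b, then zero-pad to 6 bytes: K' = 1a 4b 00 00 00 00.
K' ⊕ ipad = 2c 7d 36 36 36 36; K' ⊕ opad = 46 17 5c 5c 5c 5c.
m1: inner = H(2c 7d 36 36 36 36 2c 5d 21 83) = e5 c9; tag = H(46 17 5c 5c 5c 5c e5 c9) = e398
m2: inner = H(2c 7d 36 36 36 36 1d 3c 8a 0d) = 3f 32; tag = H(46 17 5c 5c 5c 5c 3f 32) = 3d01
m3: inner = H(2c 7d 36 36 36 36 98 00 b0 cb) = e0 b4; tag = H(46 17 5c 5c 5c 5c e0 b4) = de83 ← matches
m4: inner = H(2c 7d 36 36 36 36 08 02 7b 09) = 1b f4; tag = H(46 17 5c 5c 5c 5c 1b f4) = 19c3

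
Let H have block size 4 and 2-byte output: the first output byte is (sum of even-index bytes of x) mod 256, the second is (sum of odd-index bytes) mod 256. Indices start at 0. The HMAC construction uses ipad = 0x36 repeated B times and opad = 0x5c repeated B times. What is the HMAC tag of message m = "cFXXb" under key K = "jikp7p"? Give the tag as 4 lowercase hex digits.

Key "jikp7p" = 6a 69 6b 70 37 70 is 6 bytes > B = 4, so hash it first: H(key) = 0c 49, then zero-pad to 4 bytes: K' = 0c 49 00 00.
K' ⊕ ipad = 3a 7f 36 36.  K' ⊕ opad = 50 15 5c 5c.
Inner input = (K'⊕ipad) ∥ m = 3a 7f 36 36 ∥ 63 46 58 58 62.
Inner hash: even-index sum = 397 mod 256 = 141; odd-index sum = 339 mod 256 = 83 → 8d 53.
Outer input = (K'⊕opad) ∥ inner = 50 15 5c 5c ∥ 8d 53.
Outer hash (tag): even-index sum = 313 mod 256 = 57; odd-index sum = 196 mod 256 = 196 → 39 c4.

39c4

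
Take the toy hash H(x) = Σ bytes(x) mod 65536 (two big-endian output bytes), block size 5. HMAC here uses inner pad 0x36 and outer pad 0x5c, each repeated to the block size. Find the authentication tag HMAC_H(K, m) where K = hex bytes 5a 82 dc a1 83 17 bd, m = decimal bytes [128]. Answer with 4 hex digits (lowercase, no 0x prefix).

033d

Key hex bytes 5a 82 dc a1 83 17 bd is 7 bytes > B = 5, so hash it first: H(key) = 03 b0, then zero-pad to 5 bytes: K' = 03 b0 00 00 00.
K' ⊕ ipad = 35 86 36 36 36.  K' ⊕ opad = 5f ec 5c 5c 5c.
Inner input = (K'⊕ipad) ∥ m = 35 86 36 36 36 ∥ 80.
Inner hash: sum = 53+134+54+54+54+128 = 477 → 01 dd.
Outer input = (K'⊕opad) ∥ inner = 5f ec 5c 5c 5c ∥ 01 dd.
Outer hash (tag): sum = 95+236+92+92+92+1+221 = 829 → 03 3d.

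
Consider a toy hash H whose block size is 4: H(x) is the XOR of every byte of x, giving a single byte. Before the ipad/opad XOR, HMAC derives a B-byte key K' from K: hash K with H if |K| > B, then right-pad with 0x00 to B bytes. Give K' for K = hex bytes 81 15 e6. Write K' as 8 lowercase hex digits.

8115e600

Key hex bytes 81 15 e6 is 3 bytes ≤ B = 4; zero-pad to 4 bytes: K' = 81 15 e6 00.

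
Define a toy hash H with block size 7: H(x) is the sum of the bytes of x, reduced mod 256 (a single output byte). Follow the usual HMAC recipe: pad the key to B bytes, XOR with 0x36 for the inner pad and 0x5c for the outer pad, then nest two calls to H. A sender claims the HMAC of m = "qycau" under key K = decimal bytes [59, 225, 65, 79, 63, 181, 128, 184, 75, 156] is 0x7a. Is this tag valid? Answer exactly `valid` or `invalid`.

Key decimal bytes [59, 225, 65, 79, 63, 181, 128, 184, 75, 156] = 3b e1 41 4f 3f b5 80 b8 4b 9c is 10 bytes > B = 7, so hash it first: H(key) = bf, then zero-pad to 7 bytes: K' = bf 00 00 00 00 00 00.
K' ⊕ ipad = 89 36 36 36 36 36 36; K' ⊕ opad = e3 5c 5c 5c 5c 5c 5c.
Inner hash: sum = 137+54+54+54+54+54+54+113+121+99+97+117 = 1008; mod 256 = 240 → f0.
Outer hash (recomputed tag): sum = 227+92+92+92+92+92+92+240 = 1019; mod 256 = 251 → fb.
Recomputed tag = fb; claimed = 7a → mismatch.

invalid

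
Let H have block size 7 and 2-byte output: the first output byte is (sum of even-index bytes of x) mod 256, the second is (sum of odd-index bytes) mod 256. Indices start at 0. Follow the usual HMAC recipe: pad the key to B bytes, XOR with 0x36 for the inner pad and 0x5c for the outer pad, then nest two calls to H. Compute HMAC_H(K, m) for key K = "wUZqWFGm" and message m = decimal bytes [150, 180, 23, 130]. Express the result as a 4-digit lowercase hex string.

Key "wUZqWFGm" = 77 55 5a 71 57 46 47 6d is 8 bytes > B = 7, so hash it first: H(key) = 6f 79, then zero-pad to 7 bytes: K' = 6f 79 00 00 00 00 00.
K' ⊕ ipad = 59 4f 36 36 36 36 36.  K' ⊕ opad = 33 25 5c 5c 5c 5c 5c.
Inner input = (K'⊕ipad) ∥ m = 59 4f 36 36 36 36 36 ∥ 96 b4 17 82.
Inner hash: even-index sum = 561 mod 256 = 49; odd-index sum = 360 mod 256 = 104 → 31 68.
Outer input = (K'⊕opad) ∥ inner = 33 25 5c 5c 5c 5c 5c ∥ 31 68.
Outer hash (tag): even-index sum = 431 mod 256 = 175; odd-index sum = 270 mod 256 = 14 → af 0e.

af0e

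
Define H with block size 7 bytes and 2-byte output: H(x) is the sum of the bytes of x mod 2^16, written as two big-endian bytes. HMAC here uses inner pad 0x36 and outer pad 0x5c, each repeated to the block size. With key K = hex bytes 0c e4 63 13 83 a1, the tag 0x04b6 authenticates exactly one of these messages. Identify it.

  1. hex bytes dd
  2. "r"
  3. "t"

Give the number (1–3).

1

Key hex bytes 0c e4 63 13 83 a1 is 6 bytes ≤ B = 7; zero-pad to 7 bytes: K' = 0c e4 63 13 83 a1 00.
K' ⊕ ipad = 3a d2 55 25 b5 97 36; K' ⊕ opad = 50 b8 3f 4f df fd 5c.
m1: inner = H(3a d2 55 25 b5 97 36 dd) = 03 e5; tag = H(50 b8 3f 4f df fd 5c 03 e5) = 04b6 ← matches
m2: inner = H(3a d2 55 25 b5 97 36 72) = 03 7a; tag = H(50 b8 3f 4f df fd 5c 03 7a) = 044b
m3: inner = H(3a d2 55 25 b5 97 36 74) = 03 7c; tag = H(50 b8 3f 4f df fd 5c 03 7c) = 044d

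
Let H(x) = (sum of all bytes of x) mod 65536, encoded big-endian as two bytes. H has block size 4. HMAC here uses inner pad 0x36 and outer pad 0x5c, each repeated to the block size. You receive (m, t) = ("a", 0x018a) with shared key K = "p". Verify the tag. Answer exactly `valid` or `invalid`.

Key "p" = 70 is 1 byte ≤ B = 4; zero-pad to 4 bytes: K' = 70 00 00 00.
K' ⊕ ipad = 46 36 36 36; K' ⊕ opad = 2c 5c 5c 5c.
Inner hash: sum = 70+54+54+54+97 = 329 → 01 49.
Outer hash (recomputed tag): sum = 44+92+92+92+1+73 = 394 → 01 8a.
Recomputed tag = 018a; claimed = 018a → match.

valid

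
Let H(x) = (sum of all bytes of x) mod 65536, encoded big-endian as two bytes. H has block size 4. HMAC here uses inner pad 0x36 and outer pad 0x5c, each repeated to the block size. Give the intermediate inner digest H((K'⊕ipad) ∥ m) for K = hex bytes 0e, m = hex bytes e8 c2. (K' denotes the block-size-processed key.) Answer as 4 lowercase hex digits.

0284

Key hex bytes 0e is 1 byte ≤ B = 4; zero-pad to 4 bytes: K' = 0e 00 00 00.
K' ⊕ ipad = 38 36 36 36.
Inner input = 38 36 36 36 ∥ e8 c2.
Inner hash: sum = 56+54+54+54+232+194 = 644 → 02 84.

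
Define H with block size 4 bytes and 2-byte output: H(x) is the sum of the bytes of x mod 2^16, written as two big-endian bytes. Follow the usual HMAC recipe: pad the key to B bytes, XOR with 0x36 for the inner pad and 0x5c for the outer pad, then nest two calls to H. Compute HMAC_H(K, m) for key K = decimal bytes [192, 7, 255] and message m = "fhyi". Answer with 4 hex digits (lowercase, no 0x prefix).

Key decimal bytes [192, 7, 255] = c0 07 ff is 3 bytes ≤ B = 4; zero-pad to 4 bytes: K' = c0 07 ff 00.
K' ⊕ ipad = f6 31 c9 36.  K' ⊕ opad = 9c 5b a3 5c.
Inner input = (K'⊕ipad) ∥ m = f6 31 c9 36 ∥ 66 68 79 69.
Inner hash: sum = 246+49+201+54+102+104+121+105 = 982 → 03 d6.
Outer input = (K'⊕opad) ∥ inner = 9c 5b a3 5c ∥ 03 d6.
Outer hash (tag): sum = 156+91+163+92+3+214 = 719 → 02 cf.

02cf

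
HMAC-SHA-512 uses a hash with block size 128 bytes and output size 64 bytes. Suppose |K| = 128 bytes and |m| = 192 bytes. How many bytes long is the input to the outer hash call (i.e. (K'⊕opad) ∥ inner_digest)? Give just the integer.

192

Key is 128 ≤ 128 bytes, zero-padded: |K'| = 128.
Outer input = (K'⊕opad) ∥ H(inner) → 128 + 64 = 192 bytes.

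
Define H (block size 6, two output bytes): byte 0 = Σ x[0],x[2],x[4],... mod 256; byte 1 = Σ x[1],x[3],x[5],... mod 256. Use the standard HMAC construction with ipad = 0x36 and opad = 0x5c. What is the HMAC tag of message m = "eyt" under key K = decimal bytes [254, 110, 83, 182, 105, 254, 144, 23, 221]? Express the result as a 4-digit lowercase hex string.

Key decimal bytes [254, 110, 83, 182, 105, 254, 144, 23, 221] = fe 6e 53 b6 69 fe 90 17 dd is 9 bytes > B = 6, so hash it first: H(key) = 27 39, then zero-pad to 6 bytes: K' = 27 39 00 00 00 00.
K' ⊕ ipad = 11 0f 36 36 36 36.  K' ⊕ opad = 7b 65 5c 5c 5c 5c.
Inner input = (K'⊕ipad) ∥ m = 11 0f 36 36 36 36 ∥ 65 79 74.
Inner hash: even-index sum = 342 mod 256 = 86; odd-index sum = 244 mod 256 = 244 → 56 f4.
Outer input = (K'⊕opad) ∥ inner = 7b 65 5c 5c 5c 5c ∥ 56 f4.
Outer hash (tag): even-index sum = 393 mod 256 = 137; odd-index sum = 529 mod 256 = 17 → 89 11.

8911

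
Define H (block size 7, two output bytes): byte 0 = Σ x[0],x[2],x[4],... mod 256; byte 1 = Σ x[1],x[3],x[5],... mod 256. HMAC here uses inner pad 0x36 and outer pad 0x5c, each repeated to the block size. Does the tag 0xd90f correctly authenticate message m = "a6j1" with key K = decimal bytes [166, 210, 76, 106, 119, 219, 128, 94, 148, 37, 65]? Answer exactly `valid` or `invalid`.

valid

Key decimal bytes [166, 210, 76, 106, 119, 219, 128, 94, 148, 37, 65] = a6 d2 4c 6a 77 db 80 5e 94 25 41 is 11 bytes > B = 7, so hash it first: H(key) = be 9a, then zero-pad to 7 bytes: K' = be 9a 00 00 00 00 00.
K' ⊕ ipad = 88 ac 36 36 36 36 36; K' ⊕ opad = e2 c6 5c 5c 5c 5c 5c.
Inner hash: even-index sum = 401 mod 256 = 145; odd-index sum = 483 mod 256 = 227 → 91 e3.
Outer hash (recomputed tag): even-index sum = 729 mod 256 = 217; odd-index sum = 527 mod 256 = 15 → d9 0f.
Recomputed tag = d90f; claimed = d90f → match.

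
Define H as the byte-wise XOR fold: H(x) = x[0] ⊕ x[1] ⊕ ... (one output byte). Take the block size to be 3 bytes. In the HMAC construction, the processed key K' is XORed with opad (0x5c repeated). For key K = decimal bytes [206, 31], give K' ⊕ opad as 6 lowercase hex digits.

Key decimal bytes [206, 31] = ce 1f is 2 bytes ≤ B = 3; zero-pad to 3 bytes: K' = ce 1f 00.
XOR each byte with 0x5c: ce⊕5c=92, 1f⊕5c=43, 00⊕5c=5c.

92435c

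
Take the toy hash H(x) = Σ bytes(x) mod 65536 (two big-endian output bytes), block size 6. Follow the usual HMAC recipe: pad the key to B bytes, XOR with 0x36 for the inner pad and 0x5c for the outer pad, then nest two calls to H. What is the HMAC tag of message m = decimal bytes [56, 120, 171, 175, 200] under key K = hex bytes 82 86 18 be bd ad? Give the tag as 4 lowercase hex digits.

Key hex bytes 82 86 18 be bd ad is exactly B = 6 bytes: K' = 82 86 18 be bd ad.
K' ⊕ ipad = b4 b0 2e 88 8b 9b.  K' ⊕ opad = de da 44 e2 e1 f1.
Inner input = (K'⊕ipad) ∥ m = b4 b0 2e 88 8b 9b ∥ 38 78 ab af c8.
Inner hash: sum = 180+176+46+136+139+155+56+120+171+175+200 = 1554 → 06 12.
Outer input = (K'⊕opad) ∥ inner = de da 44 e2 e1 f1 ∥ 06 12.
Outer hash (tag): sum = 222+218+68+226+225+241+6+18 = 1224 → 04 c8.

04c8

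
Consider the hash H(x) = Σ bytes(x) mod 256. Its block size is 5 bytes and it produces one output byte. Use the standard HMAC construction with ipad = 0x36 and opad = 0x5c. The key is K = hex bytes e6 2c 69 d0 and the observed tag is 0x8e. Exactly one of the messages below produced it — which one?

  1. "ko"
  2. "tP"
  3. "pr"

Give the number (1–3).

Key hex bytes e6 2c 69 d0 is 4 bytes ≤ B = 5; zero-pad to 5 bytes: K' = e6 2c 69 d0 00.
K' ⊕ ipad = d0 1a 5f e6 36; K' ⊕ opad = ba 70 35 8c 5c.
m1: inner = H(d0 1a 5f e6 36 6b 6f) = 3f; tag = H(ba 70 35 8c 5c 3f) = 86
m2: inner = H(d0 1a 5f e6 36 74 50) = 29; tag = H(ba 70 35 8c 5c 29) = 70
m3: inner = H(d0 1a 5f e6 36 70 72) = 47; tag = H(ba 70 35 8c 5c 47) = 8e ← matches

3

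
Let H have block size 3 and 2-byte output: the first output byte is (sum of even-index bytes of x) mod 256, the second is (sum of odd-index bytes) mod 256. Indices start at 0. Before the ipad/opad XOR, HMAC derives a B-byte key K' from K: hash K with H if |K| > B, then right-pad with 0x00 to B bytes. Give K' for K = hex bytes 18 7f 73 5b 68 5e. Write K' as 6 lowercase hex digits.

|K| = 6 > B = 3, so first hash the key.
H(K): even-index sum = 243 mod 256 = 243; odd-index sum = 312 mod 256 = 56 → f3 38.
Zero-pad H(K) = f3 38 to 3 bytes: K' = f3 38 00.

f33800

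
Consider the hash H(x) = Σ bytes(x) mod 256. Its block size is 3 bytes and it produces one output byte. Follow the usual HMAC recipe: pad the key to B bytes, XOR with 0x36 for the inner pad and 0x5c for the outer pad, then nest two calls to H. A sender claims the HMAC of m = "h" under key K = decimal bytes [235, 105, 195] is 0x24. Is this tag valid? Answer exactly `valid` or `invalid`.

Key decimal bytes [235, 105, 195] = eb 69 c3 is exactly B = 3 bytes: K' = eb 69 c3.
K' ⊕ ipad = dd 5f f5; K' ⊕ opad = b7 35 9f.
Inner hash: sum = 221+95+245+104 = 665; mod 256 = 153 → 99.
Outer hash (recomputed tag): sum = 183+53+159+153 = 548; mod 256 = 36 → 24.
Recomputed tag = 24; claimed = 24 → match.

valid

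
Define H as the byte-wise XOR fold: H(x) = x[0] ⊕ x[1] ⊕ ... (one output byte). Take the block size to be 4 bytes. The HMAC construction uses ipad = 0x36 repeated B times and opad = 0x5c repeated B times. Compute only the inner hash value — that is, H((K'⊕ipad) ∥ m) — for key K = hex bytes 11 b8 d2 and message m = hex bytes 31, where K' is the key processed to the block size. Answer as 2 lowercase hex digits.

4a

Key hex bytes 11 b8 d2 is 3 bytes ≤ B = 4; zero-pad to 4 bytes: K' = 11 b8 d2 00.
K' ⊕ ipad = 27 8e e4 36.
Inner input = 27 8e e4 36 ∥ 31.
Inner hash: XOR 27⊕8e⊕e4⊕36⊕31 = 4a.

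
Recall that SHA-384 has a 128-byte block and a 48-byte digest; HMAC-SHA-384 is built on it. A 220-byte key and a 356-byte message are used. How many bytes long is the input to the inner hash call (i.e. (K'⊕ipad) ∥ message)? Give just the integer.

Key is 220 > 128 bytes, so it is hashed to 48 bytes then zero-padded to 128: |K'| = 128.
Inner input = (K'⊕ipad) ∥ m → 128 + 356 = 484 bytes.

484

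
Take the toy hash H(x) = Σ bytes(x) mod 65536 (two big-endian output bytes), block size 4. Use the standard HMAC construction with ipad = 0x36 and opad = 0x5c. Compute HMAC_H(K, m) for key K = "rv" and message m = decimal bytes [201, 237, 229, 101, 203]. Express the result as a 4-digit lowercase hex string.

01cf

Key "rv" = 72 76 is 2 bytes ≤ B = 4; zero-pad to 4 bytes: K' = 72 76 00 00.
K' ⊕ ipad = 44 40 36 36.  K' ⊕ opad = 2e 2a 5c 5c.
Inner input = (K'⊕ipad) ∥ m = 44 40 36 36 ∥ c9 ed e5 65 cb.
Inner hash: sum = 68+64+54+54+201+237+229+101+203 = 1211 → 04 bb.
Outer input = (K'⊕opad) ∥ inner = 2e 2a 5c 5c ∥ 04 bb.
Outer hash (tag): sum = 46+42+92+92+4+187 = 463 → 01 cf.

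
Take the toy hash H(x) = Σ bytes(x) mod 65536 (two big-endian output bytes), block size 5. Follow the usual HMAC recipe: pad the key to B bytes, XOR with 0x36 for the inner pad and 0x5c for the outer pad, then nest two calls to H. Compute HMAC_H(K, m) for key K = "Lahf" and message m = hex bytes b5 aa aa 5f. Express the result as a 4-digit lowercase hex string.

Key "Lahf" = 4c 61 68 66 is 4 bytes ≤ B = 5; zero-pad to 5 bytes: K' = 4c 61 68 66 00.
K' ⊕ ipad = 7a 57 5e 50 36.  K' ⊕ opad = 10 3d 34 3a 5c.
Inner input = (K'⊕ipad) ∥ m = 7a 57 5e 50 36 ∥ b5 aa aa 5f.
Inner hash: sum = 122+87+94+80+54+181+170+170+95 = 1053 → 04 1d.
Outer input = (K'⊕opad) ∥ inner = 10 3d 34 3a 5c ∥ 04 1d.
Outer hash (tag): sum = 16+61+52+58+92+4+29 = 312 → 01 38.

0138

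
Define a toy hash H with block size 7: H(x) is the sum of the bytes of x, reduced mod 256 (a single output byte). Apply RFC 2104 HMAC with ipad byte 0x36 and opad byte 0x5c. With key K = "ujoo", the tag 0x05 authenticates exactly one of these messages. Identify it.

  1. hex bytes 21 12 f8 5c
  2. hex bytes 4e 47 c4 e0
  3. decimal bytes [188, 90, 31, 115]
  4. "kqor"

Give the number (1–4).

2

Key "ujoo" = 75 6a 6f 6f is 4 bytes ≤ B = 7; zero-pad to 7 bytes: K' = 75 6a 6f 6f 00 00 00.
K' ⊕ ipad = 43 5c 59 59 36 36 36; K' ⊕ opad = 29 36 33 33 5c 5c 5c.
m1: inner = H(43 5c 59 59 36 36 36 21 12 f8 5c) = 7a; tag = H(29 36 33 33 5c 5c 5c 7a) = 53
m2: inner = H(43 5c 59 59 36 36 36 4e 47 c4 e0) = 2c; tag = H(29 36 33 33 5c 5c 5c 2c) = 05 ← matches
m3: inner = H(43 5c 59 59 36 36 36 bc 5a 1f 73) = 9b; tag = H(29 36 33 33 5c 5c 5c 9b) = 74
m4: inner = H(43 5c 59 59 36 36 36 6b 71 6f 72) = b0; tag = H(29 36 33 33 5c 5c 5c b0) = 89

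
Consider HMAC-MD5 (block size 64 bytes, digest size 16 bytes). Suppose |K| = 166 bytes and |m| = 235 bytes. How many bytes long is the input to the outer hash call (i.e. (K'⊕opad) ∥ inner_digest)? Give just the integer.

80

Key is 166 > 64 bytes, so it is hashed to 16 bytes then zero-padded to 64: |K'| = 64.
Outer input = (K'⊕opad) ∥ H(inner) → 64 + 16 = 80 bytes.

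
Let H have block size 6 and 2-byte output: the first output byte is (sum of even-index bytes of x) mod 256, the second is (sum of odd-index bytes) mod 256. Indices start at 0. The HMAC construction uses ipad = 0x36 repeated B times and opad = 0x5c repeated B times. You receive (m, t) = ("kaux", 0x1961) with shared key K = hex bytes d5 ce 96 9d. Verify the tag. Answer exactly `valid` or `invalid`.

Key hex bytes d5 ce 96 9d is 4 bytes ≤ B = 6; zero-pad to 6 bytes: K' = d5 ce 96 9d 00 00.
K' ⊕ ipad = e3 f8 a0 ab 36 36; K' ⊕ opad = 89 92 ca c1 5c 5c.
Inner hash: even-index sum = 665 mod 256 = 153; odd-index sum = 690 mod 256 = 178 → 99 b2.
Outer hash (recomputed tag): even-index sum = 584 mod 256 = 72; odd-index sum = 609 mod 256 = 97 → 48 61.
Recomputed tag = 4861; claimed = 1961 → mismatch.

invalid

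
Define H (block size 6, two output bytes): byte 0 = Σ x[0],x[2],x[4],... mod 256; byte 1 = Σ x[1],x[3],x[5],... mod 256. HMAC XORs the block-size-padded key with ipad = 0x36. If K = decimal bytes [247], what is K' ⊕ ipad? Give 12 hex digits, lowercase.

Key decimal bytes [247] = f7 is 1 byte ≤ B = 6; zero-pad to 6 bytes: K' = f7 00 00 00 00 00.
XOR each byte with 0x36: f7⊕36=c1, 00⊕36=36, 00⊕36=36, 00⊕36=36, 00⊕36=36, 00⊕36=36.

c13636363636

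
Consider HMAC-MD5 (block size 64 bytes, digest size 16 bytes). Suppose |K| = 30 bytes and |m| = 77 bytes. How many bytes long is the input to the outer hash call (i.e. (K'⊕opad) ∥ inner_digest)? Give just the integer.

80

Key is 30 ≤ 64 bytes, zero-padded: |K'| = 64.
Outer input = (K'⊕opad) ∥ H(inner) → 64 + 16 = 80 bytes.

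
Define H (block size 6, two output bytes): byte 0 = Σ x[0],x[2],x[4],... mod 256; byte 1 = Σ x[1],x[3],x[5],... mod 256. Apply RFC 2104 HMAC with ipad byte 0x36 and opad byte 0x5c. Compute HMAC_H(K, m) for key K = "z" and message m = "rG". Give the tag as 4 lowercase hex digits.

Key "z" = 7a is 1 byte ≤ B = 6; zero-pad to 6 bytes: K' = 7a 00 00 00 00 00.
K' ⊕ ipad = 4c 36 36 36 36 36.  K' ⊕ opad = 26 5c 5c 5c 5c 5c.
Inner input = (K'⊕ipad) ∥ m = 4c 36 36 36 36 36 ∥ 72 47.
Inner hash: even-index sum = 298 mod 256 = 42; odd-index sum = 233 mod 256 = 233 → 2a e9.
Outer input = (K'⊕opad) ∥ inner = 26 5c 5c 5c 5c 5c ∥ 2a e9.
Outer hash (tag): even-index sum = 264 mod 256 = 8; odd-index sum = 509 mod 256 = 253 → 08 fd.

08fd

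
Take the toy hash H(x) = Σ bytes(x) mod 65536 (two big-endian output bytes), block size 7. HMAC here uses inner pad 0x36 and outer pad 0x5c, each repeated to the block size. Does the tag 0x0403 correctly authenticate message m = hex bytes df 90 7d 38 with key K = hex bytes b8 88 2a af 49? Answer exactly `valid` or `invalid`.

valid

Key hex bytes b8 88 2a af 49 is 5 bytes ≤ B = 7; zero-pad to 7 bytes: K' = b8 88 2a af 49 00 00.
K' ⊕ ipad = 8e be 1c 99 7f 36 36; K' ⊕ opad = e4 d4 76 f3 15 5c 5c.
Inner hash: sum = 142+190+28+153+127+54+54+223+144+125+56 = 1296 → 05 10.
Outer hash (recomputed tag): sum = 228+212+118+243+21+92+92+5+16 = 1027 → 04 03.
Recomputed tag = 0403; claimed = 0403 → match.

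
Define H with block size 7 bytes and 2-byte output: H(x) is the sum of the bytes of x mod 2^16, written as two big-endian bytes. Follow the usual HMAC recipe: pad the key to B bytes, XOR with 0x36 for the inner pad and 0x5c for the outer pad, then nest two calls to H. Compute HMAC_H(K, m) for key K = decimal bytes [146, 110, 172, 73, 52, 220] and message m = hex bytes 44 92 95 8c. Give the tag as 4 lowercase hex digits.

037c

Key decimal bytes [146, 110, 172, 73, 52, 220] = 92 6e ac 49 34 dc is 6 bytes ≤ B = 7; zero-pad to 7 bytes: K' = 92 6e ac 49 34 dc 00.
K' ⊕ ipad = a4 58 9a 7f 02 ea 36.  K' ⊕ opad = ce 32 f0 15 68 80 5c.
Inner input = (K'⊕ipad) ∥ m = a4 58 9a 7f 02 ea 36 ∥ 44 92 95 8c.
Inner hash: sum = 164+88+154+127+2+234+54+68+146+149+140 = 1326 → 05 2e.
Outer input = (K'⊕opad) ∥ inner = ce 32 f0 15 68 80 5c ∥ 05 2e.
Outer hash (tag): sum = 206+50+240+21+104+128+92+5+46 = 892 → 03 7c.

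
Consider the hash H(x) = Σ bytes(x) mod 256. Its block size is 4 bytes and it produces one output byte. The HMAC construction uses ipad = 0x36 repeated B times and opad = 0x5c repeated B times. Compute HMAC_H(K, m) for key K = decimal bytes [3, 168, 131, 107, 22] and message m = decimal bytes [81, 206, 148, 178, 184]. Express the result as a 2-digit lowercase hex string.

Key decimal bytes [3, 168, 131, 107, 22] = 03 a8 83 6b 16 is 5 bytes > B = 4, so hash it first: H(key) = af, then zero-pad to 4 bytes: K' = af 00 00 00.
K' ⊕ ipad = 99 36 36 36.  K' ⊕ opad = f3 5c 5c 5c.
Inner input = (K'⊕ipad) ∥ m = 99 36 36 36 ∥ 51 ce 94 b2 b8.
Inner hash: sum = 153+54+54+54+81+206+148+178+184 = 1112; mod 256 = 88 → 58.
Outer input = (K'⊕opad) ∥ inner = f3 5c 5c 5c ∥ 58.
Outer hash (tag): sum = 243+92+92+92+88 = 607; mod 256 = 95 → 5f.

5f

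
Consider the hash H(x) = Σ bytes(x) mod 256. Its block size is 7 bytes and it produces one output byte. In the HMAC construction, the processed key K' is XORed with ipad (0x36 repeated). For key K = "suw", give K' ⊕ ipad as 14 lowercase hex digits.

Key "suw" = 73 75 77 is 3 bytes ≤ B = 7; zero-pad to 7 bytes: K' = 73 75 77 00 00 00 00.
XOR each byte with 0x36: 73⊕36=45, 75⊕36=43, 77⊕36=41, 00⊕36=36, 00⊕36=36, 00⊕36=36, 00⊕36=36.

45434136363636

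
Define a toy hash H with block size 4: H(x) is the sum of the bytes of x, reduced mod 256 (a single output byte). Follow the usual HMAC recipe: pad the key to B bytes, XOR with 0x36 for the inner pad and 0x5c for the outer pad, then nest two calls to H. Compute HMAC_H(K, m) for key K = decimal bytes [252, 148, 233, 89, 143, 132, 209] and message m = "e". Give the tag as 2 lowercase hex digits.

85

Key decimal bytes [252, 148, 233, 89, 143, 132, 209] = fc 94 e9 59 8f 84 d1 is 7 bytes > B = 4, so hash it first: H(key) = b6, then zero-pad to 4 bytes: K' = b6 00 00 00.
K' ⊕ ipad = 80 36 36 36.  K' ⊕ opad = ea 5c 5c 5c.
Inner input = (K'⊕ipad) ∥ m = 80 36 36 36 ∥ 65.
Inner hash: sum = 128+54+54+54+101 = 391; mod 256 = 135 → 87.
Outer input = (K'⊕opad) ∥ inner = ea 5c 5c 5c ∥ 87.
Outer hash (tag): sum = 234+92+92+92+135 = 645; mod 256 = 133 → 85.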